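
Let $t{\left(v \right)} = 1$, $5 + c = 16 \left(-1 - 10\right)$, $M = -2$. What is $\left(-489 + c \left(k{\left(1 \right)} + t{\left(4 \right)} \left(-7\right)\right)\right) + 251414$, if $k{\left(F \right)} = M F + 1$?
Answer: $252373$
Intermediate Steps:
$c = -181$ ($c = -5 + 16 \left(-1 - 10\right) = -5 + 16 \left(-11\right) = -5 - 176 = -181$)
$k{\left(F \right)} = 1 - 2 F$ ($k{\left(F \right)} = - 2 F + 1 = 1 - 2 F$)
$\left(-489 + c \left(k{\left(1 \right)} + t{\left(4 \right)} \left(-7\right)\right)\right) + 251414 = \left(-489 - 181 \left(\left(1 - 2\right) + 1 \left(-7\right)\right)\right) + 251414 = \left(-489 - 181 \left(\left(1 - 2\right) - 7\right)\right) + 251414 = \left(-489 - 181 \left(-1 - 7\right)\right) + 251414 = \left(-489 - -1448\right) + 251414 = \left(-489 + 1448\right) + 251414 = 959 + 251414 = 252373$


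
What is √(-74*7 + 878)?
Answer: 6*√10 ≈ 18.974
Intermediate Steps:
√(-74*7 + 878) = √(-518 + 878) = √360 = 6*√10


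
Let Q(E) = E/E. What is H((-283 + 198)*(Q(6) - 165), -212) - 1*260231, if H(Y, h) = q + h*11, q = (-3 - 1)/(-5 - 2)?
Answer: -1837937/7 ≈ -2.6256e+5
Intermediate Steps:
q = 4/7 (q = -4/(-7) = -4*(-1/7) = 4/7 ≈ 0.57143)
Q(E) = 1
H(Y, h) = 4/7 + 11*h (H(Y, h) = 4/7 + h*11 = 4/7 + 11*h)
H((-283 + 198)*(Q(6) - 165), -212) - 1*260231 = (4/7 + 11*(-212)) - 1*260231 = (4/7 - 2332) - 260231 = -16320/7 - 260231 = -1837937/7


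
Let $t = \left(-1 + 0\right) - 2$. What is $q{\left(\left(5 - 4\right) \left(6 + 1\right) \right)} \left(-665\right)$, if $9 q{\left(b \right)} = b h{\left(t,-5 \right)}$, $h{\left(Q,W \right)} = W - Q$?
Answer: $\frac{9310}{9} \approx 1034.4$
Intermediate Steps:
$t = -3$ ($t = -1 - 2 = -3$)
$q{\left(b \right)} = - \frac{2 b}{9}$ ($q{\left(b \right)} = \frac{b \left(-5 - -3\right)}{9} = \frac{b \left(-5 + 3\right)}{9} = \frac{b \left(-2\right)}{9} = \frac{\left(-2\right) b}{9} = - \frac{2 b}{9}$)
$q{\left(\left(5 - 4\right) \left(6 + 1\right) \right)} \left(-665\right) = - \frac{2 \left(5 - 4\right) \left(6 + 1\right)}{9} \left(-665\right) = - \frac{2 \cdot 1 \cdot 7}{9} \left(-665\right) = \left(- \frac{2}{9}\right) 7 \left(-665\right) = \left(- \frac{14}{9}\right) \left(-665\right) = \frac{9310}{9}$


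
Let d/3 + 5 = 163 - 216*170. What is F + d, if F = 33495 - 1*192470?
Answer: -268661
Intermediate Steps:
F = -158975 (F = 33495 - 192470 = -158975)
d = -109686 (d = -15 + 3*(163 - 216*170) = -15 + 3*(163 - 36720) = -15 + 3*(-36557) = -15 - 109671 = -109686)
F + d = -158975 - 109686 = -268661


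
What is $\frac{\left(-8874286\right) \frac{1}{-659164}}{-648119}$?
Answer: $- \frac{4437143}{213608356258} \approx -2.0772 \cdot 10^{-5}$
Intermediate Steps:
$\frac{\left(-8874286\right) \frac{1}{-659164}}{-648119} = \left(-8874286\right) \left(- \frac{1}{659164}\right) \left(- \frac{1}{648119}\right) = \frac{4437143}{329582} \left(- \frac{1}{648119}\right) = - \frac{4437143}{213608356258}$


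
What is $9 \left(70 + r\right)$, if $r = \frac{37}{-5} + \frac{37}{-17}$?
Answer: $\frac{46224}{85} \approx 543.81$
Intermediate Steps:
$r = - \frac{814}{85}$ ($r = 37 \left(- \frac{1}{5}\right) + 37 \left(- \frac{1}{17}\right) = - \frac{37}{5} - \frac{37}{17} = - \frac{814}{85} \approx -9.5765$)
$9 \left(70 + r\right) = 9 \left(70 - \frac{814}{85}\right) = 9 \cdot \frac{5136}{85} = \frac{46224}{85}$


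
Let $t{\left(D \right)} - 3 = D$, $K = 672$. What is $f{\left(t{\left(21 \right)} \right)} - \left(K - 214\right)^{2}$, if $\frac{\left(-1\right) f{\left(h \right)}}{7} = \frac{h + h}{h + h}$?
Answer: $-209771$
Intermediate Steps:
$t{\left(D \right)} = 3 + D$
$f{\left(h \right)} = -7$ ($f{\left(h \right)} = - 7 \frac{h + h}{h + h} = - 7 \frac{2 h}{2 h} = - 7 \cdot 2 h \frac{1}{2 h} = \left(-7\right) 1 = -7$)
$f{\left(t{\left(21 \right)} \right)} - \left(K - 214\right)^{2} = -7 - \left(672 - 214\right)^{2} = -7 - 458^{2} = -7 - 209764 = -209771$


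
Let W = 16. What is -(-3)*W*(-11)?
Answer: -528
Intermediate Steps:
-(-3)*W*(-11) = -(-3)*16*(-11) = -3*(-16)*(-11) = 48*(-11) = -528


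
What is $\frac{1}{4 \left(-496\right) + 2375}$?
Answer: $\frac{1}{391} \approx 0.0025575$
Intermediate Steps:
$\frac{1}{4 \left(-496\right) + 2375} = \frac{1}{-1984 + 2375} = \frac{1}{391}$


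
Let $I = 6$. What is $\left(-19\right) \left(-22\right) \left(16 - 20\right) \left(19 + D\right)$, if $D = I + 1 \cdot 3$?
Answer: $-46816$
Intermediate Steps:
$D = 9$ ($D = 6 + 1 \cdot 3 = 6 + 3 = 9$)
$\left(-19\right) \left(-22\right) \left(16 - 20\right) \left(19 + D\right) = \left(-19\right) \left(-22\right) \left(16 - 20\right) \left(19 + 9\right) = 418 \left(\left(-4\right) 28\right) = 418 \left(-112\right) = -46816$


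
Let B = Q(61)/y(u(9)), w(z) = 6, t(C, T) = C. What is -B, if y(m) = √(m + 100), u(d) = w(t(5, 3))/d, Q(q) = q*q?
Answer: -3721*√906/302 ≈ -370.87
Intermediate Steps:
Q(q) = q²
u(d) = 6/d
y(m) = √(100 + m)
B = 3721*√906/302 (B = 61²/(√(100 + 6/9)) = 3721/(√(100 + 6*(⅑))) = 3721/(√(100 + ⅔)) = 3721/(√(302/3)) = 3721/((√906/3)) = 3721*(√906/302) = 3721*√906/302 ≈ 370.87)
-B = -3721*√906/302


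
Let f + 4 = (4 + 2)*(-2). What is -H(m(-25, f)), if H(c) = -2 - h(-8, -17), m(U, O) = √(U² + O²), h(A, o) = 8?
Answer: 10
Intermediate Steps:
f = -16 (f = -4 + (4 + 2)*(-2) = -4 + 6*(-2) = -4 - 12 = -16)
m(U, O) = √(O² + U²)
H(c) = -10 (H(c) = -2 - 1*8 = -2 - 8 = -10)
-H(m(-25, f)) = -1*(-10) = 10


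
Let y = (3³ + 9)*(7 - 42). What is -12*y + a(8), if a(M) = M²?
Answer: 15184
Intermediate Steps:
y = -1260 (y = (27 + 9)*(-35) = 36*(-35) = -1260)
-12*y + a(8) = -12*(-1260) + 8² = 15120 + 64 = 15184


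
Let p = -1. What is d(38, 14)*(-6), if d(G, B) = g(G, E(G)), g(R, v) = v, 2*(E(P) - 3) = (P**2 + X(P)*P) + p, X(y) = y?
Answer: -8679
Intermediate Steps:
E(P) = 5/2 + P**2 (E(P) = 3 + ((P**2 + P*P) - 1)/2 = 3 + ((P**2 + P**2) - 1)/2 = 3 + (2*P**2 - 1)/2 = 3 + (-1 + 2*P**2)/2 = 3 + (-1/2 + P**2) = 5/2 + P**2)
d(G, B) = 5/2 + G**2
d(38, 14)*(-6) = (5/2 + 38**2)*(-6) = (5/2 + 1444)*(-6) = (2893/2)*(-6) = -8679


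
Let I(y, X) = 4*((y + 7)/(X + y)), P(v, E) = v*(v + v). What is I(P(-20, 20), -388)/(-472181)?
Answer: -807/48634643 ≈ -1.6593e-5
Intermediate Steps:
P(v, E) = 2*v**2 (P(v, E) = v*(2*v) = 2*v**2)
I(y, X) = 4*(7 + y)/(X + y) (I(y, X) = 4*((7 + y)/(X + y)) = 4*(7 + y)/(X + y))
I(P(-20, 20), -388)/(-472181) = (4*(7 + 2*(-20)**2)/(-388 + 2*(-20)**2))/(-472181) = (4*(7 + 2*400)/(-388 + 2*400))*(-1/472181) = (4*(7 + 800)/(-388 + 800))*(-1/472181) = (4*807/412)*(-1/472181) = (4*(1/412)*807)*(-1/472181) = (807/103)*(-1/472181) = -807/48634643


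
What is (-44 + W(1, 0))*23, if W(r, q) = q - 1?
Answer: -1035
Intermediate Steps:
W(r, q) = -1 + q
(-44 + W(1, 0))*23 = (-44 + (-1 + 0))*23 = (-44 - 1)*23 = -45*23 = -1035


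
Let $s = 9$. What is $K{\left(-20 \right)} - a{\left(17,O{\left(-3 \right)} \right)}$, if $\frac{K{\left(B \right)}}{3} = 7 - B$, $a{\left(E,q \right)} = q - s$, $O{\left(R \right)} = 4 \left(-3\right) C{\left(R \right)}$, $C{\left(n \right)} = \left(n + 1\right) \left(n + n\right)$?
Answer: $234$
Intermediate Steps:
$C{\left(n \right)} = 2 n \left(1 + n\right)$ ($C{\left(n \right)} = \left(1 + n\right) 2 n = 2 n \left(1 + n\right)$)
$O{\left(R \right)} = - 24 R \left(1 + R\right)$ ($O{\left(R \right)} = 4 \left(-3\right) 2 R \left(1 + R\right) = - 12 \cdot 2 R \left(1 + R\right) = - 24 R \left(1 + R\right)$)
$a{\left(E,q \right)} = -9 + q$ ($a{\left(E,q \right)} = q - 9 = -9 + q$)
$K{\left(B \right)} = 21 - 3 B$ ($K{\left(B \right)} = 3 \left(7 - B\right) = 21 - 3 B$)
$K{\left(-20 \right)} - a{\left(17,O{\left(-3 \right)} \right)} = \left(21 - -60\right) - \left(-9 - - 72 \left(1 - 3\right)\right) = \left(21 + 60\right) - \left(-9 - \left(-72\right) \left(-2\right)\right) = 81 - \left(-9 - 144\right) = 81 - -153 = 81 + 153 = 234$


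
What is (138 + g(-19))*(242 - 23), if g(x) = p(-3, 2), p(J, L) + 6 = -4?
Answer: 28032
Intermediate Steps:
p(J, L) = -10 (p(J, L) = -6 - 4 = -10)
g(x) = -10
(138 + g(-19))*(242 - 23) = (138 - 10)*(242 - 23) = 128*219 = 28032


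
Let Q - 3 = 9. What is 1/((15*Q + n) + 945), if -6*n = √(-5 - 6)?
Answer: 40500/45562511 + 6*I*√11/45562511 ≈ 0.00088889 + 4.3676e-7*I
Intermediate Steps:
Q = 12 (Q = 3 + 9 = 12)
n = -I*√11/6 (n = -√(-5 - 6)/6 = -I*√11/6 ≈ -0.55277*I)
1/((15*Q + n) + 945) = 1/((15*12 - I*√11/6) + 945) = 1/((180 - I*√11/6) + 945) = 1/(1125 - I*√11/6)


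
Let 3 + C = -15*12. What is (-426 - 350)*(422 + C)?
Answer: -185464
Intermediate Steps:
C = -183 (C = -3 - 15*12 = -3 - 180 = -183)
(-426 - 350)*(422 + C) = (-426 - 350)*(422 - 183) = -776*239 = -185464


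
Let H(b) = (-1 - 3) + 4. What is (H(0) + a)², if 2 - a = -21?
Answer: 529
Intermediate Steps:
a = 23 (a = 2 - 1*(-21) = 2 + 21 = 23)
H(b) = 0 (H(b) = -4 + 4 = 0)
(H(0) + a)² = (0 + 23)² = 23² = 529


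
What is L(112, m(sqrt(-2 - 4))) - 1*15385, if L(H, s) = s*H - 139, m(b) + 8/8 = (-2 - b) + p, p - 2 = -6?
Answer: -16308 - 112*I*sqrt(6) ≈ -16308.0 - 274.34*I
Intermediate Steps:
p = -4 (p = 2 - 6 = -4)
m(b) = -7 - b (m(b) = -1 + ((-2 - b) - 4) = -1 + (-6 - b) = -7 - b)
L(H, s) = -139 + H*s (L(H, s) = H*s - 139 = -139 + H*s)
L(112, m(sqrt(-2 - 4))) - 1*15385 = (-139 + 112*(-7 - sqrt(-2 - 4))) - 1*15385 = (-139 + 112*(-7 - sqrt(-6))) - 15385 = (-139 + 112*(-7 - I*sqrt(6))) - 15385 = (-139 + (-784 - 112*I*sqrt(6))) - 15385 = (-923 - 112*I*sqrt(6)) - 15385 = -16308 - 112*I*sqrt(6)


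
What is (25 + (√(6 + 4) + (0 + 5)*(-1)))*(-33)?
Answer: -660 - 33*√10 ≈ -764.36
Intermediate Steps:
(25 + (√(6 + 4) + (0 + 5)*(-1)))*(-33) = (25 + (√10 + 5*(-1)))*(-33) = (25 + (√10 - 5))*(-33) = (25 + (-5 + √10))*(-33) = (20 + √10)*(-33) = -660 - 33*√10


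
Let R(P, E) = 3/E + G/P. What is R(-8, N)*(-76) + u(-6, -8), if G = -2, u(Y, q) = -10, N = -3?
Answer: 47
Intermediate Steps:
R(P, E) = -2/P + 3/E (R(P, E) = 3/E - 2/P = -2/P + 3/E)
R(-8, N)*(-76) + u(-6, -8) = (-2/(-8) + 3/(-3))*(-76) - 10 = (-2*(-1/8) + 3*(-1/3))*(-76) - 10 = (1/4 - 1)*(-76) - 10 = -3/4*(-76) - 10 = 57 - 10 = 47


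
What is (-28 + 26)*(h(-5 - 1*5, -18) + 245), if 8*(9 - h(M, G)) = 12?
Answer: -505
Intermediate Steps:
h(M, G) = 15/2 (h(M, G) = 9 - ⅛*12 = 9 - 3/2 = 15/2)
(-28 + 26)*(h(-5 - 1*5, -18) + 245) = (-28 + 26)*(15/2 + 245) = -2*505/2 = -505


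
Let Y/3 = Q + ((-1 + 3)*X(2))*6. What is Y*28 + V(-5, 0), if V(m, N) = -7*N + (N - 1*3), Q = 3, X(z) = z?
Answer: 2265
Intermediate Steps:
V(m, N) = -3 - 6*N (V(m, N) = -7*N + (N - 3) = -7*N + (-3 + N) = -3 - 6*N)
Y = 81 (Y = 3*(3 + ((-1 + 3)*2)*6) = 3*(3 + (2*2)*6) = 3*(3 + 4*6) = 3*(3 + 24) = 3*27 = 81)
Y*28 + V(-5, 0) = 81*28 + (-3 - 6*0) = 2268 + (-3 + 0) = 2268 - 3 = 2265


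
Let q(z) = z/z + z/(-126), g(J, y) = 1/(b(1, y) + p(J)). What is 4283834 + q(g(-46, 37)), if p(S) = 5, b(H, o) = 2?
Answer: 3778342469/882 ≈ 4.2838e+6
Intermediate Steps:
g(J, y) = ⅐ (g(J, y) = 1/(2 + 5) = 1/7 = ⅐)
q(z) = 1 - z/126 (q(z) = 1 + z*(-1/126) = 1 - z/126)
4283834 + q(g(-46, 37)) = 4283834 + (1 - 1/126*⅐) = 4283834 + (1 - 1/882) = 4283834 + 881/882 = 3778342469/882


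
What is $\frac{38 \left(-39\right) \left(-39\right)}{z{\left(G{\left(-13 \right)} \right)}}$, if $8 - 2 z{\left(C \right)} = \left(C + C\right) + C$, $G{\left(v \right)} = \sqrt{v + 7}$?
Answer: $\frac{462384}{59} + \frac{173394 i \sqrt{6}}{59} \approx 7837.0 + 7198.8 i$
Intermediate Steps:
$G{\left(v \right)} = \sqrt{7 + v}$
$z{\left(C \right)} = 4 - \frac{3 C}{2}$ ($z{\left(C \right)} = 4 - \frac{\left(C + C\right) + C}{2} = 4 - \frac{2 C + C}{2} = 4 - \frac{3 C}{2}$)
$\frac{38 \left(-39\right) \left(-39\right)}{z{\left(G{\left(-13 \right)} \right)}} = \frac{38 \left(-39\right) \left(-39\right)}{4 - \frac{3 \sqrt{7 - 13}}{2}} = \frac{\left(-1482\right) \left(-39\right)}{4 - \frac{3 \sqrt{-6}}{2}} = \frac{57798}{4 - \frac{3 i \sqrt{6}}{2}}$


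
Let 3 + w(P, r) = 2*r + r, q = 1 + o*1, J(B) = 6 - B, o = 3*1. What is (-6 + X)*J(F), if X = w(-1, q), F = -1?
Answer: 21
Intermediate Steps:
o = 3
q = 4 (q = 1 + 3*1 = 1 + 3 = 4)
w(P, r) = -3 + 3*r (w(P, r) = -3 + (2*r + r) = -3 + 3*r)
X = 9 (X = -3 + 3*4 = -3 + 12 = 9)
(-6 + X)*J(F) = (-6 + 9)*(6 - 1*(-1)) = 3*(6 + 1) = 3*7 = 21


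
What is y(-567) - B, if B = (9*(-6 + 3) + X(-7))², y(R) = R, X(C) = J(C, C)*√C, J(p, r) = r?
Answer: -953 - 378*I*√7 ≈ -953.0 - 1000.1*I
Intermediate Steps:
X(C) = C^(3/2) (X(C) = C*√C = C^(3/2))
B = (-27 - 7*I*√7)² (B = (9*(-6 + 3) + (-7)^(3/2))² = (9*(-3) - 7*I*√7)² = (-27 - 7*I*√7)² ≈ 386.0 + 1000.1*I)
y(-567) - B = -567 - (386 + 378*I*√7) = -567 + (-386 - 378*I*√7) = -953 - 378*I*√7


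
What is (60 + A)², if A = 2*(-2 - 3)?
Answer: 2500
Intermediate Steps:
A = -10 (A = 2*(-5) = -10)
(60 + A)² = (60 - 10)² = 50² = 2500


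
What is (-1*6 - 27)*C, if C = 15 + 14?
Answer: -957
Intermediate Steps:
C = 29
(-1*6 - 27)*C = (-1*6 - 27)*29 = (-6 - 27)*29 = -33*29 = -957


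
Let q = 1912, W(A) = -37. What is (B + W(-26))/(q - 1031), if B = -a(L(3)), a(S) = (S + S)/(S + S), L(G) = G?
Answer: -38/881 ≈ -0.043133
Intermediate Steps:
a(S) = 1 (a(S) = (2*S)/((2*S)) = (2*S)*(1/(2*S)) = 1)
B = -1 (B = -1*1 = -1)
(B + W(-26))/(q - 1031) = (-1 - 37)/(1912 - 1031) = -38/881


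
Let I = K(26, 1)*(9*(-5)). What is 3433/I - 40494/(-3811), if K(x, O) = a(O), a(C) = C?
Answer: -11260933/171495 ≈ -65.663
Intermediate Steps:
K(x, O) = O
I = -45 (I = 1*(9*(-5)) = 1*(-45) = -45)
3433/I - 40494/(-3811) = 3433/(-45) - 40494/(-3811) = 3433*(-1/45) - 40494*(-1/3811) = -3433/45 + 40494/3811 = -11260933/171495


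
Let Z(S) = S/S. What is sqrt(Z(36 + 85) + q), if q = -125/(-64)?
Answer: 3*sqrt(21)/8 ≈ 1.7185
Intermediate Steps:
Z(S) = 1
q = 125/64 (q = -1/64*(-125) = 125/64 ≈ 1.9531)
sqrt(Z(36 + 85) + q) = sqrt(1 + 125/64) = sqrt(189/64) = 3*sqrt(21)/8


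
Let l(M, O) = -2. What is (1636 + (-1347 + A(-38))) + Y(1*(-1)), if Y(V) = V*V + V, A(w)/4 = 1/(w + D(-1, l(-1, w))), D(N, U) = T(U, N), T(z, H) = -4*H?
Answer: 4911/17 ≈ 288.88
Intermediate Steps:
D(N, U) = -4*N
A(w) = 4/(4 + w) (A(w) = 4/(w - 4*(-1)) = 4/(w + 4) = 4/(4 + w))
Y(V) = V + V² (Y(V) = V² + V = V + V²)
(1636 + (-1347 + A(-38))) + Y(1*(-1)) = (1636 + (-1347 + 4/(4 - 38))) + (1*(-1))*(1 + 1*(-1)) = (1636 + (-1347 + 4/(-34))) - (1 - 1) = (1636 + (-1347 + 4*(-1/34))) - 1*0 = (1636 + (-1347 - 2/17)) + 0 = (1636 - 22901/17) + 0 = 4911/17 + 0 = 4911/17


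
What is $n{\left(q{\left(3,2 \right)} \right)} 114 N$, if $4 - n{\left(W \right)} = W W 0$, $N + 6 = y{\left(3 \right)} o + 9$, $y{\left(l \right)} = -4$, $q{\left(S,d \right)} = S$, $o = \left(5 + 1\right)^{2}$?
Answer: $-64296$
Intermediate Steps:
$o = 36$ ($o = 6^{2} = 36$)
$N = -141$ ($N = -6 + \left(\left(-4\right) 36 + 9\right) = -6 + \left(-144 + 9\right) = -6 - 135 = -141$)
$n{\left(W \right)} = 4$ ($n{\left(W \right)} = 4 - W W 0 = 4 - W^{2} \cdot 0 = 4 - 0 = 4 + 0 = 4$)
$n{\left(q{\left(3,2 \right)} \right)} 114 N = 4 \cdot 114 \left(-141\right) = 456 \left(-141\right) = -64296$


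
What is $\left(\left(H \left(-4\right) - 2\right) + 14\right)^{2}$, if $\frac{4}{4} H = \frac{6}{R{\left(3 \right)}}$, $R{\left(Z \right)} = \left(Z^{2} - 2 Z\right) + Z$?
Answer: $64$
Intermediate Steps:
$R{\left(Z \right)} = Z^{2} - Z$
$H = 1$ ($H = \frac{6}{3 \left(-1 + 3\right)} = \frac{6}{3 \cdot 2} = \frac{6}{6} = 6 \cdot \frac{1}{6} = 1$)
$\left(\left(H \left(-4\right) - 2\right) + 14\right)^{2} = \left(\left(1 \left(-4\right) - 2\right) + 14\right)^{2} = \left(\left(-4 - 2\right) + 14\right)^{2} = \left(-6 + 14\right)^{2} = 8^{2} = 64$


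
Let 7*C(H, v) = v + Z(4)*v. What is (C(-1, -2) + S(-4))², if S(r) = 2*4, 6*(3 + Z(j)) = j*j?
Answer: 26896/441 ≈ 60.989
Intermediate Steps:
Z(j) = -3 + j²/6 (Z(j) = -3 + (j*j)/6 = -3 + j²/6)
C(H, v) = 2*v/21 (C(H, v) = (v + (-3 + (⅙)*4²)*v)/7 = (v + (-3 + (⅙)*16)*v)/7 = (v + (-3 + 8/3)*v)/7 = (v - v/3)/7 = (2*v/3)/7 = 2*v/21)
S(r) = 8
(C(-1, -2) + S(-4))² = ((2/21)*(-2) + 8)² = (-4/21 + 8)² = (164/21)² = 26896/441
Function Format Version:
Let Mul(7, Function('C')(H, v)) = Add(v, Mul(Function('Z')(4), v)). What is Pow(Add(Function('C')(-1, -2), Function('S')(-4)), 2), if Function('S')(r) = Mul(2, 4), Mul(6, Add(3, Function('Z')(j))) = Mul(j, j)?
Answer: Rational(26896, 441) ≈ 60.989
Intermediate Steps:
Function('Z')(j) = Add(-3, Mul(Rational(1, 6), Pow(j, 2))) (Function('Z')(j) = Add(-3, Mul(Rational(1, 6), Mul(j, j))) = Add(-3, Mul(Rational(1, 6), Pow(j, 2))))
Function('C')(H, v) = Mul(Rational(2, 21), v) (Function('C')(H, v) = Mul(Rational(1, 7), Add(v, Mul(Add(-3, Mul(Rational(1, 6), Pow(4, 2))), v))) = Mul(Rational(1, 7), Add(v, Mul(Add(-3, Mul(Rational(1, 6), 16)), v))) = Mul(Rational(1, 7), Add(v, Mul(Add(-3, Rational(8, 3)), v))) = Mul(Rational(1, 7), Add(v, Mul(Rational(-1, 3), v))) = Mul(Rational(1, 7), Mul(Rational(2, 3), v)) = Mul(Rational(2, 21), v))
Function('S')(r) = 8
Pow(Add(Function('C')(-1, -2), Function('S')(-4)), 2) = Pow(Add(Mul(Rational(2, 21), -2), 8), 2) = Pow(Add(Rational(-4, 21), 8), 2) = Pow(Rational(164, 21), 2) = Rational(26896, 441)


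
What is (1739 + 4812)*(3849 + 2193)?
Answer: 39581142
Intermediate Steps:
(1739 + 4812)*(3849 + 2193) = 6551*6042 = 39581142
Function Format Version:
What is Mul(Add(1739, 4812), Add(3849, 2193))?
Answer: 39581142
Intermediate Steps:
Mul(Add(1739, 4812), Add(3849, 2193)) = Mul(6551, 6042) = 39581142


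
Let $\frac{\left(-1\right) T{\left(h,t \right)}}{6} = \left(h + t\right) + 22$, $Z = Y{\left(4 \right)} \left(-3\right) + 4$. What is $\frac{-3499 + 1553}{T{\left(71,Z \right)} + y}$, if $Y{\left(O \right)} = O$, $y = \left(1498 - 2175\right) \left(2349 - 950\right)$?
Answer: $\frac{1946}{947633} \approx 0.0020535$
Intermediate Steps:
$y = -947123$ ($y = \left(-677\right) 1399 = -947123$)
$Z = -8$ ($Z = 4 \left(-3\right) + 4 = -12 + 4 = -8$)
$T{\left(h,t \right)} = -132 - 6 h - 6 t$ ($T{\left(h,t \right)} = - 6 \left(\left(h + t\right) + 22\right) = - 6 \left(22 + h + t\right) = -132 - 6 h - 6 t$)
$\frac{-3499 + 1553}{T{\left(71,Z \right)} + y} = \frac{-3499 + 1553}{\left(-132 - 426 - -48\right) - 947123} = - \frac{1946}{\left(-132 - 426 + 48\right) - 947123} = - \frac{1946}{-510 - 947123} = - \frac{1946}{-947633} = \left(-1946\right) \left(- \frac{1}{947633}\right) = \frac{1946}{947633}$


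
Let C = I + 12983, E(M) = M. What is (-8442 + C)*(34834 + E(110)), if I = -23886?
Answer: -675991680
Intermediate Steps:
C = -10903 (C = -23886 + 12983 = -10903)
(-8442 + C)*(34834 + E(110)) = (-8442 - 10903)*(34834 + 110) = -19345*34944 = -675991680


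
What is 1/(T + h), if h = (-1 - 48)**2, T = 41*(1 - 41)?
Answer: 1/761 ≈ 0.0013141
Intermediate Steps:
T = -1640 (T = 41*(-40) = -1640)
h = 2401 (h = (-49)**2 = 2401)
1/(T + h) = 1/(-1640 + 2401) = 1/761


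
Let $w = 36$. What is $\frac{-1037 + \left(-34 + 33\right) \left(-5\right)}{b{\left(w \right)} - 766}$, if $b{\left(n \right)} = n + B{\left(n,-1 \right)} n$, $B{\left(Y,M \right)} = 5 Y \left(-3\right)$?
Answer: $\frac{516}{10085} \approx 0.051165$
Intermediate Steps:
$B{\left(Y,M \right)} = - 15 Y$
$b{\left(n \right)} = n - 15 n^{2}$ ($b{\left(n \right)} = n + - 15 n n = n - 15 n^{2}$)
$\frac{-1037 + \left(-34 + 33\right) \left(-5\right)}{b{\left(w \right)} - 766} = \frac{-1037 + \left(-34 + 33\right) \left(-5\right)}{36 \left(1 - 540\right) - 766} = \frac{-1037 - -5}{36 \left(1 - 540\right) - 766} = \frac{-1037 + 5}{36 \left(-539\right) - 766} = - \frac{1032}{-19404 - 766} = - \frac{1032}{-20170} = \left(-1032\right) \left(- \frac{1}{20170}\right) = \frac{516}{10085}$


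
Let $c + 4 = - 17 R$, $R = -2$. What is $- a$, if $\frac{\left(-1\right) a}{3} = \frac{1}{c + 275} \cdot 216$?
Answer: $\frac{648}{305} \approx 2.1246$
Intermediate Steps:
$c = 30$ ($c = -4 - -34 = -4 + 34 = 30$)
$a = - \frac{648}{305}$ ($a = - 3 \frac{1}{30 + 275} \cdot 216 = - 3 \cdot \frac{1}{305} \cdot 216 = \left(-3\right) \frac{216}{305} = - \frac{648}{305} \approx -2.1246$)
$- a = \left(-1\right) \left(- \frac{648}{305}\right) = \frac{648}{305}$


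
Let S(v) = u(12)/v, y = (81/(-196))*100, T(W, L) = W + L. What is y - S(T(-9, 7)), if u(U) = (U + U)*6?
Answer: 1503/49 ≈ 30.673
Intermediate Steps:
T(W, L) = L + W
y = -2025/49 (y = (81*(-1/196))*100 = -81/196*100 = -2025/49 ≈ -41.327)
u(U) = 12*U (u(U) = (2*U)*6 = 12*U)
S(v) = 144/v (S(v) = (12*12)/v = 144/v)
y - S(T(-9, 7)) = -2025/49 - 144/(7 - 9) = -2025/49 - 144/(-2) = -2025/49 - 144*(-1)/2 = -2025/49 - 1*(-72) = -2025/49 + 72 = 1503/49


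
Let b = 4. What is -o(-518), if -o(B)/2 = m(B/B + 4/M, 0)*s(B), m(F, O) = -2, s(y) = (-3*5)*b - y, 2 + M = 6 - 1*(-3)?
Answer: -1832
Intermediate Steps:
M = 7 (M = -2 + (6 - 1*(-3)) = -2 + (6 + 3) = -2 + 9 = 7)
s(y) = -60 - y (s(y) = -3*5*4 - y = -15*4 - y = -60 - y)
o(B) = -240 - 4*B (o(B) = -(-4)*(-60 - B) = -2*(120 + 2*B) = -240 - 4*B)
-o(-518) = -(-240 - 4*(-518)) = -(-240 + 2072) = -1*1832 = -1832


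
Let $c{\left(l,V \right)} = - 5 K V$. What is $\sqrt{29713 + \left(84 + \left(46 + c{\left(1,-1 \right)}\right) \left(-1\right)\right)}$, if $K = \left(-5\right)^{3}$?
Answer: $2 \sqrt{7594} \approx 174.29$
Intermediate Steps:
$K = -125$
$c{\left(l,V \right)} = 625 V$ ($c{\left(l,V \right)} = \left(-5\right) \left(-125\right) V = 625 V$)
$\sqrt{29713 + \left(84 + \left(46 + c{\left(1,-1 \right)}\right) \left(-1\right)\right)} = \sqrt{29713 + \left(84 + \left(46 + 625 \left(-1\right)\right) \left(-1\right)\right)} = \sqrt{29713 + \left(84 + \left(46 - 625\right) \left(-1\right)\right)} = \sqrt{29713 + \left(84 - -579\right)} = \sqrt{29713 + \left(84 + 579\right)} = \sqrt{29713 + 663} = \sqrt{30376} = 2 \sqrt{7594}$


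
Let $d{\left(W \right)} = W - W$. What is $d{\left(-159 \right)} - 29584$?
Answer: $-29584$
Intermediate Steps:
$d{\left(W \right)} = 0$
$d{\left(-159 \right)} - 29584 = 0 - 29584 = -29584$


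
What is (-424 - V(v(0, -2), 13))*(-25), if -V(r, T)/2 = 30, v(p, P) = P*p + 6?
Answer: 9100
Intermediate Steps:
v(p, P) = 6 + P*p
V(r, T) = -60 (V(r, T) = -2*30 = -60)
(-424 - V(v(0, -2), 13))*(-25) = (-424 - 1*(-60))*(-25) = (-424 + 60)*(-25) = -364*(-25) = 9100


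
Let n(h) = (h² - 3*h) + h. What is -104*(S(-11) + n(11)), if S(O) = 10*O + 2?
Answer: 936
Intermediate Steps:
S(O) = 2 + 10*O
n(h) = h² - 2*h
-104*(S(-11) + n(11)) = -104*((2 + 10*(-11)) + 11*(-2 + 11)) = -104*((2 - 110) + 11*9) = -104*(-108 + 99) = -104*(-9) = 936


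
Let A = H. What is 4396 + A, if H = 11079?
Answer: 15475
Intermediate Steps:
A = 11079
4396 + A = 4396 + 11079 = 15475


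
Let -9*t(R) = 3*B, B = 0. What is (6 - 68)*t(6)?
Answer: 0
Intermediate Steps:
t(R) = 0 (t(R) = -0/3 = -1/9*0 = 0)
(6 - 68)*t(6) = (6 - 68)*0 = -62*0 = 0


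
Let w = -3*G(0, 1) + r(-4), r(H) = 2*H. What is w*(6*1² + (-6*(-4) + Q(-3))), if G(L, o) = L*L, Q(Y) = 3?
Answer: -264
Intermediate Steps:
G(L, o) = L²
w = -8 (w = -3*0² + 2*(-4) = -3*0 - 8 = 0 - 8 = -8)
w*(6*1² + (-6*(-4) + Q(-3))) = -8*(6*1² + (-6*(-4) + 3)) = -8*(6*1 + (24 + 3)) = -8*(6 + 27) = -8*33 = -264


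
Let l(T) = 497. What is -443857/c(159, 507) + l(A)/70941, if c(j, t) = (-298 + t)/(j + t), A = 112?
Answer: -20970781081169/14826669 ≈ -1.4144e+6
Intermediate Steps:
c(j, t) = (-298 + t)/(j + t)
-443857/c(159, 507) + l(A)/70941 = -443857*(159 + 507)/(-298 + 507) + 497/70941 = -443857/(209/666) + 497*(1/70941) = -443857/((1/666)*209) + 497/70941 = -443857/209/666 + 497/70941 = -443857*666/209 + 497/70941 = -295608762/209 + 497/70941 = -20970781081169/14826669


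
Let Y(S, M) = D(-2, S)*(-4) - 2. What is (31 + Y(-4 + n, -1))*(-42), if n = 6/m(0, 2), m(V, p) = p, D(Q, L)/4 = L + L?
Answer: -2562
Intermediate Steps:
D(Q, L) = 8*L (D(Q, L) = 4*(L + L) = 4*(2*L) = 8*L)
n = 3 (n = 6/2 = 6*(½) = 3)
Y(S, M) = -2 - 32*S (Y(S, M) = (8*S)*(-4) - 2 = -32*S - 2 = -2 - 32*S)
(31 + Y(-4 + n, -1))*(-42) = (31 + (-2 - 32*(-4 + 3)))*(-42) = (31 + (-2 - 32*(-1)))*(-42) = (31 + (-2 + 32))*(-42) = (31 + 30)*(-42) = 61*(-42) = -2562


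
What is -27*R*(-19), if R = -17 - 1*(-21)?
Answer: 2052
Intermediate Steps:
R = 4 (R = -17 + 21 = 4)
-27*R*(-19) = -27*4*(-19) = -108*(-19) = 2052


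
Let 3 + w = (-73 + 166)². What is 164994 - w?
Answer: 156348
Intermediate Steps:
w = 8646 (w = -3 + (-73 + 166)² = -3 + 93² = -3 + 8649 = 8646)
164994 - w = 164994 - 1*8646 = 164994 - 8646 = 156348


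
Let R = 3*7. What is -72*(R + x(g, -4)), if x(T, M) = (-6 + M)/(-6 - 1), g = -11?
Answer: -11304/7 ≈ -1614.9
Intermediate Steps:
R = 21
x(T, M) = 6/7 - M/7 (x(T, M) = (-6 + M)/(-7) = (-6 + M)*(-⅐) = 6/7 - M/7)
-72*(R + x(g, -4)) = -72*(21 + (6/7 - ⅐*(-4))) = -72*(21 + (6/7 + 4/7)) = -72*(21 + 10/7) = -72*157/7 = -11304/7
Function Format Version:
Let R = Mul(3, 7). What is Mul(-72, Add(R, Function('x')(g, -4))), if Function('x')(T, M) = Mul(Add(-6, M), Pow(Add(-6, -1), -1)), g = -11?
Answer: Rational(-11304, 7) ≈ -1614.9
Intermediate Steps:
R = 21
Function('x')(T, M) = Add(Rational(6, 7), Mul(Rational(-1, 7), M)) (Function('x')(T, M) = Mul(Add(-6, M), Pow(-7, -1)) = Mul(Add(-6, M), Rational(-1, 7)) = Add(Rational(6, 7), Mul(Rational(-1, 7), M)))
Mul(-72, Add(R, Function('x')(g, -4))) = Mul(-72, Add(21, Add(Rational(6, 7), Mul(Rational(-1, 7), -4)))) = Mul(-72, Add(21, Add(Rational(6, 7), Rational(4, 7)))) = Mul(-72, Add(21, Rational(10, 7))) = Mul(-72, Rational(157, 7)) = Rational(-11304, 7)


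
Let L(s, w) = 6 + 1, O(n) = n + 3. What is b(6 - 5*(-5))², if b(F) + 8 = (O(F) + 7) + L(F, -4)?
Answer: 1600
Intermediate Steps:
O(n) = 3 + n
L(s, w) = 7
b(F) = 9 + F (b(F) = -8 + (((3 + F) + 7) + 7) = -8 + ((10 + F) + 7) = -8 + (17 + F) = 9 + F)
b(6 - 5*(-5))² = (9 + (6 - 5*(-5)))² = (9 + (6 + 25))² = (9 + 31)² = 40² = 1600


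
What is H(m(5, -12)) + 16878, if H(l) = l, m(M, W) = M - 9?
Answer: 16874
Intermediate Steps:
m(M, W) = -9 + M
H(m(5, -12)) + 16878 = (-9 + 5) + 16878 = -4 + 16878 = 16874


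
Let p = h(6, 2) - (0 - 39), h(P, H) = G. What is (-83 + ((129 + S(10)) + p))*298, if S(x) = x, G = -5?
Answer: 26820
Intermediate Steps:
h(P, H) = -5
p = 34 (p = -5 - (0 - 39) = -5 - 1*(-39) = -5 + 39 = 34)
(-83 + ((129 + S(10)) + p))*298 = (-83 + ((129 + 10) + 34))*298 = (-83 + (139 + 34))*298 = (-83 + 173)*298 = 90*298 = 26820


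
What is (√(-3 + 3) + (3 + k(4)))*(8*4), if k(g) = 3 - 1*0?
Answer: 192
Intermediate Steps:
k(g) = 3 (k(g) = 3 + 0 = 3)
(√(-3 + 3) + (3 + k(4)))*(8*4) = (√(-3 + 3) + (3 + 3))*(8*4) = (√0 + 6)*32 = (0 + 6)*32 = 6*32 = 192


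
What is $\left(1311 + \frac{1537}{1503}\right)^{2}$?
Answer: $\frac{3888665680900}{2259009} \approx 1.7214 \cdot 10^{6}$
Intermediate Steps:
$\left(1311 + \frac{1537}{1503}\right)^{2} = \left(\frac{1971970}{1503}\right)^{2} = \frac{3888665680900}{2259009}$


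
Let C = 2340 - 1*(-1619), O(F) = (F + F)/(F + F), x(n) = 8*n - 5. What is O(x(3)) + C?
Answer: 3960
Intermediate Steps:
x(n) = -5 + 8*n
O(F) = 1 (O(F) = (2*F)/((2*F)) = (2*F)*(1/(2*F)) = 1)
C = 3959 (C = 2340 + 1619 = 3959)
O(x(3)) + C = 1 + 3959 = 3960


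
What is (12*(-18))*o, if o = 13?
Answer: -2808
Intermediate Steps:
(12*(-18))*o = (12*(-18))*13 = -216*13 = -2808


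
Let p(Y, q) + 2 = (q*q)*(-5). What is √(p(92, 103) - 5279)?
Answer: I*√58326 ≈ 241.51*I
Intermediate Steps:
p(Y, q) = -2 - 5*q² (p(Y, q) = -2 + (q*q)*(-5) = -2 + q²*(-5) = -2 - 5*q²)
√(p(92, 103) - 5279) = √((-2 - 5*103²) - 5279) = √((-2 - 5*10609) - 5279) = √((-2 - 53045) - 5279) = √(-53047 - 5279) = √(-58326) = I*√58326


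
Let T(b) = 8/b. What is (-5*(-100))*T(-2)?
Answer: -2000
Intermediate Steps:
(-5*(-100))*T(-2) = (-5*(-100))*(8/(-2)) = 500*(8*(-½)) = 500*(-4) = -2000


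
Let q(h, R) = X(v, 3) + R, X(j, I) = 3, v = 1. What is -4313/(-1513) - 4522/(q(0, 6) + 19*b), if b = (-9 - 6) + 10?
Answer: 3606352/65059 ≈ 55.432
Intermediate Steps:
b = -5 (b = -15 + 10 = -5)
q(h, R) = 3 + R
-4313/(-1513) - 4522/(q(0, 6) + 19*b) = -4313/(-1513) - 4522/((3 + 6) + 19*(-5)) = -4313*(-1/1513) - 4522/(9 - 95) = 4313/1513 - 4522/(-86) = 4313/1513 - 4522*(-1/86) = 4313/1513 + 2261/43 = 3606352/65059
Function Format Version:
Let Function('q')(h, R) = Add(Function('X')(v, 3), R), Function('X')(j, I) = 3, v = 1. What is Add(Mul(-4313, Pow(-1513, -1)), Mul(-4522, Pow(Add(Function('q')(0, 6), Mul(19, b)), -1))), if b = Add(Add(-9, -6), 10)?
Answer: Rational(3606352, 65059) ≈ 55.432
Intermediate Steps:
b = -5 (b = Add(-15, 10) = -5)
Function('q')(h, R) = Add(3, R)
Add(Mul(-4313, Pow(-1513, -1)), Mul(-4522, Pow(Add(Function('q')(0, 6), Mul(19, b)), -1))) = Add(Mul(-4313, Pow(-1513, -1)), Mul(-4522, Pow(Add(Add(3, 6), Mul(19, -5)), -1))) = Add(Mul(-4313, Rational(-1, 1513)), Mul(-4522, Pow(Add(9, -95), -1))) = Add(Rational(4313, 1513), Mul(-4522, Pow(-86, -1))) = Add(Rational(4313, 1513), Mul(-4522, Rational(-1, 86))) = Add(Rational(4313, 1513), Rational(2261, 43)) = Rational(3606352, 65059)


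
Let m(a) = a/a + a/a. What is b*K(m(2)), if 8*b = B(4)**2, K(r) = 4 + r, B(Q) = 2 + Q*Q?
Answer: 243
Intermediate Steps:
m(a) = 2 (m(a) = 1 + 1 = 2)
B(Q) = 2 + Q**2
b = 81/2 (b = (2 + 4**2)**2/8 = (2 + 16)**2/8 = (1/8)*18**2 = (1/8)*324 = 81/2 ≈ 40.500)
b*K(m(2)) = 81*(4 + 2)/2 = (81/2)*6 = 243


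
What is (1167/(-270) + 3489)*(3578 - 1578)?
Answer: 62724200/9 ≈ 6.9694e+6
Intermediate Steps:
(1167/(-270) + 3489)*(3578 - 1578) = (1167*(-1/270) + 3489)*2000 = (-389/90 + 3489)*2000 = (313621/90)*2000 = 62724200/9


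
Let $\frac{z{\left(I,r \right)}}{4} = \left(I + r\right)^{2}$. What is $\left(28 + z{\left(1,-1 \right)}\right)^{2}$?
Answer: $784$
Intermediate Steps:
$z{\left(I,r \right)} = 4 \left(I + r\right)^{2}$
$\left(28 + z{\left(1,-1 \right)}\right)^{2} = \left(28 + 4 \left(1 - 1\right)^{2}\right)^{2} = \left(28 + 4 \cdot 0^{2}\right)^{2} = \left(28 + 4 \cdot 0\right)^{2} = \left(28 + 0\right)^{2} = 28^{2} = 784$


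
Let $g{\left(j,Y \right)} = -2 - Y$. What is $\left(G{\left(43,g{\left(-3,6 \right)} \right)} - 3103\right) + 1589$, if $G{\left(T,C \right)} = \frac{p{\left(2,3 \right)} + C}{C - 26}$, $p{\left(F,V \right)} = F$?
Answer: $- \frac{25735}{17} \approx -1513.8$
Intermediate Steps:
$G{\left(T,C \right)} = \frac{2 + C}{-26 + C}$ ($G{\left(T,C \right)} = \frac{2 + C}{C - 26} = \frac{2 + C}{-26 + C}$)
$\left(G{\left(43,g{\left(-3,6 \right)} \right)} - 3103\right) + 1589 = \left(\frac{2 - 8}{-26 - 8} - 3103\right) + 1589 = \left(\frac{1}{-34} \left(-6\right) - 3103\right) + 1589 = \left(\left(- \frac{1}{34}\right) \left(-6\right) - 3103\right) + 1589 = \left(\frac{3}{17} - 3103\right) + 1589 = - \frac{52748}{17} + 1589 = - \frac{25735}{17}$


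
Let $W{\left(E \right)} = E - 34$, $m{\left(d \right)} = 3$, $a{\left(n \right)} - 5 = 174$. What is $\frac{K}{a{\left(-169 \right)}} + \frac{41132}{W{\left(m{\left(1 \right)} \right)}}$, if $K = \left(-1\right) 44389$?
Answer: $- \frac{8738687}{5549} \approx -1574.8$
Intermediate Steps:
$K = -44389$
$a{\left(n \right)} = 179$ ($a{\left(n \right)} = 5 + 174 = 179$)
$W{\left(E \right)} = -34 + E$
$\frac{K}{a{\left(-169 \right)}} + \frac{41132}{W{\left(m{\left(1 \right)} \right)}} = - \frac{44389}{179} + \frac{41132}{-34 + 3} = \left(-44389\right) \frac{1}{179} + \frac{41132}{-31} = - \frac{44389}{179} + 41132 \left(- \frac{1}{31}\right) = - \frac{44389}{179} - \frac{41132}{31} = - \frac{8738687}{5549}$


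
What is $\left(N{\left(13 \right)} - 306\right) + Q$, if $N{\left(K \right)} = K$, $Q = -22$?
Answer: $-315$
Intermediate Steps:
$\left(N{\left(13 \right)} - 306\right) + Q = \left(13 - 306\right) - 22 = -293 - 22 = -315$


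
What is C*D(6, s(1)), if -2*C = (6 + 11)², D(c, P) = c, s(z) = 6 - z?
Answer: -867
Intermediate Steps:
C = -289/2 (C = -(6 + 11)²/2 = -½*17² = -½*289 = -289/2 ≈ -144.50)
C*D(6, s(1)) = -289/2*6 = -867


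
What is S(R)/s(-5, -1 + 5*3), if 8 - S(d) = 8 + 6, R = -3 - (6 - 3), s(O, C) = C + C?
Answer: -3/14 ≈ -0.21429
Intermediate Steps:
s(O, C) = 2*C
R = -6 (R = -3 - 1*3 = -3 - 3 = -6)
S(d) = -6 (S(d) = 8 - (8 + 6) = 8 - 1*14 = 8 - 14 = -6)
S(R)/s(-5, -1 + 5*3) = -6/(2*(-1 + 5*3)) = -6/(2*(-1 + 15)) = -6/(2*14) = -6/28 = (1/28)*(-6) = -3/14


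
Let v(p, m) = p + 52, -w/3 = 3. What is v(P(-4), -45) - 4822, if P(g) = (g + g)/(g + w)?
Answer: -62002/13 ≈ -4769.4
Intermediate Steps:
w = -9 (w = -3*3 = -9)
P(g) = 2*g/(-9 + g) (P(g) = (g + g)/(g - 9) = (2*g)/(-9 + g) = 2*g/(-9 + g))
v(p, m) = 52 + p
v(P(-4), -45) - 4822 = (52 + 2*(-4)/(-9 - 4)) - 4822 = (52 + 2*(-4)/(-13)) - 4822 = (52 + 2*(-4)*(-1/13)) - 4822 = (52 + 8/13) - 4822 = 684/13 - 4822 = -62002/13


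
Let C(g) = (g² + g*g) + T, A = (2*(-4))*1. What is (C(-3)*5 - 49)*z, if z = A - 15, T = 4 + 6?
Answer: -2093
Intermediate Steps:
T = 10
A = -8 (A = -8*1 = -8)
C(g) = 10 + 2*g² (C(g) = (g² + g*g) + 10 = (g² + g²) + 10 = 2*g² + 10 = 10 + 2*g²)
z = -23 (z = -8 - 15 = -23)
(C(-3)*5 - 49)*z = ((10 + 2*(-3)²)*5 - 49)*(-23) = ((10 + 2*9)*5 - 49)*(-23) = ((10 + 18)*5 - 49)*(-23) = (28*5 - 49)*(-23) = (140 - 49)*(-23) = 91*(-23) = -2093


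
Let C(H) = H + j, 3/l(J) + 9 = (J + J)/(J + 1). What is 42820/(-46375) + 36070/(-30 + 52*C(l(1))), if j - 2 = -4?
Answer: -671727648/2847425 ≈ -235.91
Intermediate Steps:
j = -2 (j = 2 - 4 = -2)
l(J) = 3/(-9 + 2*J/(1 + J)) (l(J) = 3/(-9 + (J + J)/(J + 1)) = 3/(-9 + (2*J)/(1 + J)) = 3/(-9 + 2*J/(1 + J)))
C(H) = -2 + H (C(H) = H - 2 = -2 + H)
42820/(-46375) + 36070/(-30 + 52*C(l(1))) = 42820/(-46375) + 36070/(-30 + 52*(-2 + 3*(-1 - 1*1)/(9 + 7*1))) = 42820*(-1/46375) + 36070/(-30 + 52*(-2 + 3*(-1 - 1)/(9 + 7))) = -8564/9275 + 36070/(-30 + 52*(-2 + 3*(-2)/16)) = -8564/9275 + 36070/(-30 + 52*(-2 + 3*(1/16)*(-2))) = -8564/9275 + 36070/(-30 + 52*(-2 - 3/8)) = -8564/9275 + 36070/(-30 + 52*(-19/8)) = -8564/9275 + 36070/(-30 - 247/2) = -8564/9275 + 36070/(-307/2) = -8564/9275 + 36070*(-2/307) = -8564/9275 - 72140/307 = -671727648/2847425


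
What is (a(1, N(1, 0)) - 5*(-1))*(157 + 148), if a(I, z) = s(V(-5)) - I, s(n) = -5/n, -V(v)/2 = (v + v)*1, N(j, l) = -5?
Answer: 4575/4 ≈ 1143.8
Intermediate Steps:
V(v) = -4*v (V(v) = -2*(v + v) = -2*2*v = -4*v)
a(I, z) = -¼ - I (a(I, z) = -5/((-4*(-5))) - I = -5/20 - I = -5*1/20 - I = -¼ - I)
(a(1, N(1, 0)) - 5*(-1))*(157 + 148) = ((-¼ - 1*1) - 5*(-1))*(157 + 148) = ((-¼ - 1) + 5)*305 = (-5/4 + 5)*305 = (15/4)*305 = 4575/4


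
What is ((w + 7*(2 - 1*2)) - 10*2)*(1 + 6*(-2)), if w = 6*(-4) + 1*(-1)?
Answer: 495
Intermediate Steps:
w = -25 (w = -24 - 1 = -25)
((w + 7*(2 - 1*2)) - 10*2)*(1 + 6*(-2)) = ((-25 + 7*(2 - 1*2)) - 10*2)*(1 + 6*(-2)) = ((-25 + 7*(2 - 2)) - 20)*(1 - 12) = ((-25 + 7*0) - 20)*(-11) = ((-25 + 0) - 20)*(-11) = (-25 - 20)*(-11) = -45*(-11) = 495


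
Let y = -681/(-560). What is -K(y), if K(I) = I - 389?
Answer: 217159/560 ≈ 387.78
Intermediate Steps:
y = 681/560 (y = -681*(-1/560) = 681/560 ≈ 1.2161)
K(I) = -389 + I
-K(y) = -(-389 + 681/560) = -1*(-217159/560) = 217159/560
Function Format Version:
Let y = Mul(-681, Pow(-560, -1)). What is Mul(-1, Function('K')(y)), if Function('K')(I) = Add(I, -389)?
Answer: Rational(217159, 560) ≈ 387.78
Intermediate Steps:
y = Rational(681, 560) (y = Mul(-681, Rational(-1, 560)) = Rational(681, 560) ≈ 1.2161)
Function('K')(I) = Add(-389, I)
Mul(-1, Function('K')(y)) = Mul(-1, Add(-389, Rational(681, 560))) = Mul(-1, Rational(-217159, 560)) = Rational(217159, 560)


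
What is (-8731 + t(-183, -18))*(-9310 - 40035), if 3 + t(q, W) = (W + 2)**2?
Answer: 418346910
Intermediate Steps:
t(q, W) = -3 + (2 + W)**2 (t(q, W) = -3 + (W + 2)**2 = -3 + (2 + W)**2)
(-8731 + t(-183, -18))*(-9310 - 40035) = (-8731 + (-3 + (2 - 18)**2))*(-9310 - 40035) = (-8731 + (-3 + (-16)**2))*(-49345) = (-8731 + (-3 + 256))*(-49345) = (-8731 + 253)*(-49345) = -8478*(-49345) = 418346910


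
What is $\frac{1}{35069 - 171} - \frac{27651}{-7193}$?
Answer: $\frac{964971791}{251021314} \approx 3.8442$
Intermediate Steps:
$\frac{1}{35069 - 171} - \frac{27651}{-7193} = \frac{1}{34898} - 27651 \left(- \frac{1}{7193}\right) = \frac{1}{34898} - - \frac{27651}{7193} = \frac{1}{34898} + \frac{27651}{7193} = \frac{964971791}{251021314}$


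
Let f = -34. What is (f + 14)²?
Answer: 400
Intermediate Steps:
(f + 14)² = (-34 + 14)² = (-20)² = 400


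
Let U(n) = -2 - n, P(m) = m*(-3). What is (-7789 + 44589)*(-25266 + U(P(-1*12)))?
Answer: -931187200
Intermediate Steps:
P(m) = -3*m
(-7789 + 44589)*(-25266 + U(P(-1*12))) = (-7789 + 44589)*(-25266 + (-2 - (-3)*(-1*12))) = 36800*(-25266 + (-2 - (-3)*(-12))) = 36800*(-25266 + (-2 - 1*36)) = 36800*(-25266 + (-2 - 36)) = 36800*(-25266 - 38) = 36800*(-25304) = -931187200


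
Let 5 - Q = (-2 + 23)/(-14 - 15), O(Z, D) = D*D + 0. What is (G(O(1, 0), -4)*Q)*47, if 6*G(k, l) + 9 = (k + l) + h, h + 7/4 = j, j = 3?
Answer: -183347/348 ≈ -526.86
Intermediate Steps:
h = 5/4 (h = -7/4 + 3 = 5/4 ≈ 1.2500)
O(Z, D) = D² (O(Z, D) = D² + 0 = D²)
G(k, l) = -31/24 + k/6 + l/6 (G(k, l) = -3/2 + ((k + l) + 5/4)/6 = -3/2 + (5/4 + k + l)/6 = -3/2 + (5/24 + k/6 + l/6) = -31/24 + k/6 + l/6)
Q = 166/29 (Q = 5 - (-2 + 23)/(-14 - 15) = 5 - 21/(-29) = 5 - 21*(-1)/29 = 5 - 1*(-21/29) = 5 + 21/29 = 166/29 ≈ 5.7241)
(G(O(1, 0), -4)*Q)*47 = ((-31/24 + (⅙)*0² + (⅙)*(-4))*(166/29))*47 = ((-31/24 + (⅙)*0 - ⅔)*(166/29))*47 = ((-31/24 + 0 - ⅔)*(166/29))*47 = -47/24*166/29*47 = -3901/348*47 = -183347/348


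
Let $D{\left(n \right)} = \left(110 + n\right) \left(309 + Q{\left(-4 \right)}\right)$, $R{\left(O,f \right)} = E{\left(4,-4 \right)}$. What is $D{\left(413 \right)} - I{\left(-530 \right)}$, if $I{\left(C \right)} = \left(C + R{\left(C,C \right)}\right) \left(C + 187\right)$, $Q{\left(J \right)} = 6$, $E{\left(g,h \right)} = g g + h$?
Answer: $-12929$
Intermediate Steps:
$E{\left(g,h \right)} = h + g^{2}$ ($E{\left(g,h \right)} = g^{2} + h = h + g^{2}$)
$R{\left(O,f \right)} = 12$ ($R{\left(O,f \right)} = -4 + 4^{2} = -4 + 16 = 12$)
$I{\left(C \right)} = \left(12 + C\right) \left(187 + C\right)$ ($I{\left(C \right)} = \left(C + 12\right) \left(C + 187\right) = \left(12 + C\right) \left(187 + C\right)$)
$D{\left(n \right)} = 34650 + 315 n$ ($D{\left(n \right)} = \left(110 + n\right) \left(309 + 6\right) = \left(110 + n\right) 315 = 34650 + 315 n$)
$D{\left(413 \right)} - I{\left(-530 \right)} = \left(34650 + 315 \cdot 413\right) - \left(2244 + \left(-530\right)^{2} + 199 \left(-530\right)\right) = \left(34650 + 130095\right) - \left(2244 + 280900 - 105470\right) = 164745 - 177674 = -12929$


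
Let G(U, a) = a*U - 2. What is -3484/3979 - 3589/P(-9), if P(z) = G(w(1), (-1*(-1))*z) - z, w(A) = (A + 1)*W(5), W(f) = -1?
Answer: -14367731/99475 ≈ -144.44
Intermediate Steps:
w(A) = -1 - A (w(A) = (A + 1)*(-1) = (1 + A)*(-1) = -1 - A)
G(U, a) = -2 + U*a (G(U, a) = U*a - 2 = -2 + U*a)
P(z) = -2 - 3*z (P(z) = (-2 + (-1 - 1*1)*((-1*(-1))*z)) - z = (-2 + (-1 - 1)*(1*z)) - z = (-2 - 2*z) - z = -2 - 3*z)
-3484/3979 - 3589/P(-9) = -3484/3979 - 3589/(-2 - 3*(-9)) = -3484*1/3979 - 3589/(-2 + 27) = -3484/3979 - 3589/25 = -14367731/99475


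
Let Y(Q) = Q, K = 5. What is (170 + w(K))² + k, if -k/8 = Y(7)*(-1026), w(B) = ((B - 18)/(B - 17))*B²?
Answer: 13866889/144 ≈ 96298.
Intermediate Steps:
w(B) = B²*(-18 + B)/(-17 + B) (w(B) = ((-18 + B)/(-17 + B))*B² = B²*(-18 + B)/(-17 + B))
k = 57456 (k = -56*(-1026) = -8*(-7182) = 57456)
(170 + w(K))² + k = (170 + 5²*(-18 + 5)/(-17 + 5))² + 57456 = (170 + 25*(-13)/(-12))² + 57456 = (170 + 25*(-1/12)*(-13))² + 57456 = (170 + 325/12)² + 57456 = (2365/12)² + 57456 = 5593225/144 + 57456 = 13866889/144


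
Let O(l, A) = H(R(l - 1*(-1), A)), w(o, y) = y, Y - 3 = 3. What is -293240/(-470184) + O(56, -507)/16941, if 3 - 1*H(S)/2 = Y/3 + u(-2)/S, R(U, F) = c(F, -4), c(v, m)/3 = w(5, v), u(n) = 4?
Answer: 24222518195/38831262327 ≈ 0.62379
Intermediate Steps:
Y = 6 (Y = 3 + 3 = 6)
c(v, m) = 3*v
R(U, F) = 3*F
H(S) = 2 - 8/S (H(S) = 6 - 2*(6/3 + 4/S) = 6 - 2*(6*(⅓) + 4/S) = 6 - 2*(2 + 4/S) = 6 + (-4 - 8/S) = 2 - 8/S)
O(l, A) = 2 - 8/(3*A) (O(l, A) = 2 - 8*1/(3*A) = 2 - 8/(3*A))
-293240/(-470184) + O(56, -507)/16941 = -293240/(-470184) + (2 - 8/3/(-507))/16941 = -293240*(-1/470184) + (2 - 8/3*(-1/507))*(1/16941) = 36655/58773 + (2 + 8/1521)*(1/16941) = 36655/58773 + (3050/1521)*(1/16941) = 36655/58773 + 3050/25767261 = 24222518195/38831262327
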